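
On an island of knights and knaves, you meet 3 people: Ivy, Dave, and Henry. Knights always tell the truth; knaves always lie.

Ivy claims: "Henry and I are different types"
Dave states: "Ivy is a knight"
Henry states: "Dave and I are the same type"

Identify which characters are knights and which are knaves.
Ivy is a knight.
Dave is a knight.
Henry is a knave.

Verification:
- Ivy (knight) says "Henry and I are different types" - this is TRUE because Ivy is a knight and Henry is a knave.
- Dave (knight) says "Ivy is a knight" - this is TRUE because Ivy is a knight.
- Henry (knave) says "Dave and I are the same type" - this is FALSE (a lie) because Henry is a knave and Dave is a knight.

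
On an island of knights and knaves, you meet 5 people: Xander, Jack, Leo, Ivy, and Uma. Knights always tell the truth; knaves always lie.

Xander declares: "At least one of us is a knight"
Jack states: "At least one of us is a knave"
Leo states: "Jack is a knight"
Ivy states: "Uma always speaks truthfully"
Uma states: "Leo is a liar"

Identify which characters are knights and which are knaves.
Xander is a knight.
Jack is a knight.
Leo is a knight.
Ivy is a knave.
Uma is a knave.

Verification:
- Xander (knight) says "At least one of us is a knight" - this is TRUE because Xander, Jack, and Leo are knights.
- Jack (knight) says "At least one of us is a knave" - this is TRUE because Ivy and Uma are knaves.
- Leo (knight) says "Jack is a knight" - this is TRUE because Jack is a knight.
- Ivy (knave) says "Uma always speaks truthfully" - this is FALSE (a lie) because Uma is a knave.
- Uma (knave) says "Leo is a liar" - this is FALSE (a lie) because Leo is a knight.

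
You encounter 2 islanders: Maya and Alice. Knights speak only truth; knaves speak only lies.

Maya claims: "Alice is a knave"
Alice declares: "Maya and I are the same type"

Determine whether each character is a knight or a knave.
Maya is a knight.
Alice is a knave.

Verification:
- Maya (knight) says "Alice is a knave" - this is TRUE because Alice is a knave.
- Alice (knave) says "Maya and I are the same type" - this is FALSE (a lie) because Alice is a knave and Maya is a knight.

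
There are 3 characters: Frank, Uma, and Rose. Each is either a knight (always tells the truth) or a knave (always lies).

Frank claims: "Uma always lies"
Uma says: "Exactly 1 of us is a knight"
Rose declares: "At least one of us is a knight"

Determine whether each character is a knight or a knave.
Frank is a knight.
Uma is a knave.
Rose is a knight.

Verification:
- Frank (knight) says "Uma always lies" - this is TRUE because Uma is a knave.
- Uma (knave) says "Exactly 1 of us is a knight" - this is FALSE (a lie) because there are 2 knights.
- Rose (knight) says "At least one of us is a knight" - this is TRUE because Frank and Rose are knights.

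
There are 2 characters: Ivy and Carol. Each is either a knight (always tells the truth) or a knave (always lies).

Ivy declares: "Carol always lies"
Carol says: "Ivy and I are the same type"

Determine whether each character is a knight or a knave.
Ivy is a knight.
Carol is a knave.

Verification:
- Ivy (knight) says "Carol always lies" - this is TRUE because Carol is a knave.
- Carol (knave) says "Ivy and I are the same type" - this is FALSE (a lie) because Carol is a knave and Ivy is a knight.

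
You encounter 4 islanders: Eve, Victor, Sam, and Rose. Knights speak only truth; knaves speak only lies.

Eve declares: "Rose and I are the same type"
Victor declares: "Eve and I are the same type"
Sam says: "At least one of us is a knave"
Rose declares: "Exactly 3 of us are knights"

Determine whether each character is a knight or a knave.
Eve is a knight.
Victor is a knave.
Sam is a knight.
Rose is a knight.

Verification:
- Eve (knight) says "Rose and I are the same type" - this is TRUE because Eve is a knight and Rose is a knight.
- Victor (knave) says "Eve and I are the same type" - this is FALSE (a lie) because Victor is a knave and Eve is a knight.
- Sam (knight) says "At least one of us is a knave" - this is TRUE because Victor is a knave.
- Rose (knight) says "Exactly 3 of us are knights" - this is TRUE because there are 3 knights.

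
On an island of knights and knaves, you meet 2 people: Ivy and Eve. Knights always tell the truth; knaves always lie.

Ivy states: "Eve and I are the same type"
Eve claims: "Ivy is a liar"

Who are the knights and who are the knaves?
Ivy is a knave.
Eve is a knight.

Verification:
- Ivy (knave) says "Eve and I are the same type" - this is FALSE (a lie) because Ivy is a knave and Eve is a knight.
- Eve (knight) says "Ivy is a liar" - this is TRUE because Ivy is a knave.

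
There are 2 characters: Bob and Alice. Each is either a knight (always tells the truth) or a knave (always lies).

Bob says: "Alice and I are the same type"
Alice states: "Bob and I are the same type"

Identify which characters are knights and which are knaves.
Bob is a knight.
Alice is a knight.

Verification:
- Bob (knight) says "Alice and I are the same type" - this is TRUE because Bob is a knight and Alice is a knight.
- Alice (knight) says "Bob and I are the same type" - this is TRUE because Alice is a knight and Bob is a knight.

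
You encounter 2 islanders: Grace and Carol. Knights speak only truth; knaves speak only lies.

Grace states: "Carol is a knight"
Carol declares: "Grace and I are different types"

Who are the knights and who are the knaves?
Grace is a knave.
Carol is a knave.

Verification:
- Grace (knave) says "Carol is a knight" - this is FALSE (a lie) because Carol is a knave.
- Carol (knave) says "Grace and I are different types" - this is FALSE (a lie) because Carol is a knave and Grace is a knave.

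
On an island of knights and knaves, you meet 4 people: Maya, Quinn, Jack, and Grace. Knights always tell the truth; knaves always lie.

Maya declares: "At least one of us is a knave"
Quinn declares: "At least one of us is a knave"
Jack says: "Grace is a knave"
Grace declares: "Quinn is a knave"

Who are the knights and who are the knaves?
Maya is a knight.
Quinn is a knight.
Jack is a knight.
Grace is a knave.

Verification:
- Maya (knight) says "At least one of us is a knave" - this is TRUE because Grace is a knave.
- Quinn (knight) says "At least one of us is a knave" - this is TRUE because Grace is a knave.
- Jack (knight) says "Grace is a knave" - this is TRUE because Grace is a knave.
- Grace (knave) says "Quinn is a knave" - this is FALSE (a lie) because Quinn is a knight.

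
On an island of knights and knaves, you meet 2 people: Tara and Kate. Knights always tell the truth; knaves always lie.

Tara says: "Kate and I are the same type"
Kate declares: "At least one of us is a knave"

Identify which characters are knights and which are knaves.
Tara is a knave.
Kate is a knight.

Verification:
- Tara (knave) says "Kate and I are the same type" - this is FALSE (a lie) because Tara is a knave and Kate is a knight.
- Kate (knight) says "At least one of us is a knave" - this is TRUE because Tara is a knave.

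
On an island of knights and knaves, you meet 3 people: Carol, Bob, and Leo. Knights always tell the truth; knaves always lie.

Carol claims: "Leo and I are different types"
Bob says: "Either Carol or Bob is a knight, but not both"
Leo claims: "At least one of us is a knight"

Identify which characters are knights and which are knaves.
Carol is a knave.
Bob is a knave.
Leo is a knave.

Verification:
- Carol (knave) says "Leo and I are different types" - this is FALSE (a lie) because Carol is a knave and Leo is a knave.
- Bob (knave) says "Either Carol or Bob is a knight, but not both" - this is FALSE (a lie) because Carol is a knave and Bob is a knave.
- Leo (knave) says "At least one of us is a knight" - this is FALSE (a lie) because no one is a knight.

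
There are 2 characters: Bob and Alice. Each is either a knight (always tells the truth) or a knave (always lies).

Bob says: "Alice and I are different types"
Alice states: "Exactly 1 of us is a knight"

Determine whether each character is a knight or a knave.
Bob is a knave.
Alice is a knave.

Verification:
- Bob (knave) says "Alice and I are different types" - this is FALSE (a lie) because Bob is a knave and Alice is a knave.
- Alice (knave) says "Exactly 1 of us is a knight" - this is FALSE (a lie) because there are 0 knights.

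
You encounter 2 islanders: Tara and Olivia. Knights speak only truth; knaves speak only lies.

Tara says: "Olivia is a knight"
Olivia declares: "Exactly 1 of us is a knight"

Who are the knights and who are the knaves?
Tara is a knave.
Olivia is a knave.

Verification:
- Tara (knave) says "Olivia is a knight" - this is FALSE (a lie) because Olivia is a knave.
- Olivia (knave) says "Exactly 1 of us is a knight" - this is FALSE (a lie) because there are 0 knights.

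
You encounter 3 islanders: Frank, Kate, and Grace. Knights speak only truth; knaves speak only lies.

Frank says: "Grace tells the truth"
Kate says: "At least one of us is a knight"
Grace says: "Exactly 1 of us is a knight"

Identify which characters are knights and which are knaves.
Frank is a knave.
Kate is a knave.
Grace is a knave.

Verification:
- Frank (knave) says "Grace tells the truth" - this is FALSE (a lie) because Grace is a knave.
- Kate (knave) says "At least one of us is a knight" - this is FALSE (a lie) because no one is a knight.
- Grace (knave) says "Exactly 1 of us is a knight" - this is FALSE (a lie) because there are 0 knights.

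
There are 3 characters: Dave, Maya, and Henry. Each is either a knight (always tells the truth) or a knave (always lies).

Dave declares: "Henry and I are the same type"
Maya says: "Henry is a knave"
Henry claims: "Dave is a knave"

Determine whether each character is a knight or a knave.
Dave is a knave.
Maya is a knave.
Henry is a knight.

Verification:
- Dave (knave) says "Henry and I are the same type" - this is FALSE (a lie) because Dave is a knave and Henry is a knight.
- Maya (knave) says "Henry is a knave" - this is FALSE (a lie) because Henry is a knight.
- Henry (knight) says "Dave is a knave" - this is TRUE because Dave is a knave.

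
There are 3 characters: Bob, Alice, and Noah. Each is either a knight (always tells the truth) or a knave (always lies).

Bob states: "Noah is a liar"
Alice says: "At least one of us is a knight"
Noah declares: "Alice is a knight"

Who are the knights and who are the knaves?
Bob is a knave.
Alice is a knight.
Noah is a knight.

Verification:
- Bob (knave) says "Noah is a liar" - this is FALSE (a lie) because Noah is a knight.
- Alice (knight) says "At least one of us is a knight" - this is TRUE because Alice and Noah are knights.
- Noah (knight) says "Alice is a knight" - this is TRUE because Alice is a knight.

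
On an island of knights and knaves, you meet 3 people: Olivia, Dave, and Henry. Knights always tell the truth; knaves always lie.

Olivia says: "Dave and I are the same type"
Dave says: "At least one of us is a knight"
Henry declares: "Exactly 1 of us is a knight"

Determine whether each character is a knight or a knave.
Olivia is a knight.
Dave is a knight.
Henry is a knave.

Verification:
- Olivia (knight) says "Dave and I are the same type" - this is TRUE because Olivia is a knight and Dave is a knight.
- Dave (knight) says "At least one of us is a knight" - this is TRUE because Olivia and Dave are knights.
- Henry (knave) says "Exactly 1 of us is a knight" - this is FALSE (a lie) because there are 2 knights.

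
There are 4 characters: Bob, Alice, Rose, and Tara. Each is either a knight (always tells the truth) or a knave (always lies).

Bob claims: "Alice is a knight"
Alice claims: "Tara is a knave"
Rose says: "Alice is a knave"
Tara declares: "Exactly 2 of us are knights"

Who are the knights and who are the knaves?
Bob is a knave.
Alice is a knave.
Rose is a knight.
Tara is a knight.

Verification:
- Bob (knave) says "Alice is a knight" - this is FALSE (a lie) because Alice is a knave.
- Alice (knave) says "Tara is a knave" - this is FALSE (a lie) because Tara is a knight.
- Rose (knight) says "Alice is a knave" - this is TRUE because Alice is a knave.
- Tara (knight) says "Exactly 2 of us are knights" - this is TRUE because there are 2 knights.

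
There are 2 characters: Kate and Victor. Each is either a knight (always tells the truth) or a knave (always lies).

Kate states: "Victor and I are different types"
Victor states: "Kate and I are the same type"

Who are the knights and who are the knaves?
Kate is a knight.
Victor is a knave.

Verification:
- Kate (knight) says "Victor and I are different types" - this is TRUE because Kate is a knight and Victor is a knave.
- Victor (knave) says "Kate and I are the same type" - this is FALSE (a lie) because Victor is a knave and Kate is a knight.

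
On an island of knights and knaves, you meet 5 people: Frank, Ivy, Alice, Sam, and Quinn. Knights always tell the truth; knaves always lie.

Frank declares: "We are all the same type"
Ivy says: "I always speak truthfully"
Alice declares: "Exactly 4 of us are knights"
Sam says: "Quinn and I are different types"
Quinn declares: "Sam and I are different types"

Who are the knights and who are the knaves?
Frank is a knave.
Ivy is a knight.
Alice is a knave.
Sam is a knave.
Quinn is a knave.

Verification:
- Frank (knave) says "We are all the same type" - this is FALSE (a lie) because Ivy is a knight and Frank, Alice, Sam, and Quinn are knaves.
- Ivy (knight) says "I always speak truthfully" - this is TRUE because Ivy is a knight.
- Alice (knave) says "Exactly 4 of us are knights" - this is FALSE (a lie) because there are 1 knights.
- Sam (knave) says "Quinn and I are different types" - this is FALSE (a lie) because Sam is a knave and Quinn is a knave.
- Quinn (knave) says "Sam and I are different types" - this is FALSE (a lie) because Quinn is a knave and Sam is a knave.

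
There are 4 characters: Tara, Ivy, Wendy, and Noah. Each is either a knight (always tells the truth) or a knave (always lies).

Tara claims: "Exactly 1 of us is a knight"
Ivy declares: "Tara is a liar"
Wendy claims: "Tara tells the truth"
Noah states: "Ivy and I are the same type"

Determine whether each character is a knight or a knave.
Tara is a knave.
Ivy is a knight.
Wendy is a knave.
Noah is a knight.

Verification:
- Tara (knave) says "Exactly 1 of us is a knight" - this is FALSE (a lie) because there are 2 knights.
- Ivy (knight) says "Tara is a liar" - this is TRUE because Tara is a knave.
- Wendy (knave) says "Tara tells the truth" - this is FALSE (a lie) because Tara is a knave.
- Noah (knight) says "Ivy and I are the same type" - this is TRUE because Noah is a knight and Ivy is a knight.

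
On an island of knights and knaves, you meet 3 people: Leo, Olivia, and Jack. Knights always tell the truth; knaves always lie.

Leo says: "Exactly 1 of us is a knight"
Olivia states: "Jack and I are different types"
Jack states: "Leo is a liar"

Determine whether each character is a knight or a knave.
Leo is a knight.
Olivia is a knave.
Jack is a knave.

Verification:
- Leo (knight) says "Exactly 1 of us is a knight" - this is TRUE because there are 1 knights.
- Olivia (knave) says "Jack and I are different types" - this is FALSE (a lie) because Olivia is a knave and Jack is a knave.
- Jack (knave) says "Leo is a liar" - this is FALSE (a lie) because Leo is a knight.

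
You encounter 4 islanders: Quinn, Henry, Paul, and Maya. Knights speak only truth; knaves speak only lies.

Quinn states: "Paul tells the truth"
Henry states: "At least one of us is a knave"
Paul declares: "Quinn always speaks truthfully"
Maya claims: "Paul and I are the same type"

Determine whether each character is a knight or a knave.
Quinn is a knight.
Henry is a knight.
Paul is a knight.
Maya is a knave.

Verification:
- Quinn (knight) says "Paul tells the truth" - this is TRUE because Paul is a knight.
- Henry (knight) says "At least one of us is a knave" - this is TRUE because Maya is a knave.
- Paul (knight) says "Quinn always speaks truthfully" - this is TRUE because Quinn is a knight.
- Maya (knave) says "Paul and I are the same type" - this is FALSE (a lie) because Maya is a knave and Paul is a knight.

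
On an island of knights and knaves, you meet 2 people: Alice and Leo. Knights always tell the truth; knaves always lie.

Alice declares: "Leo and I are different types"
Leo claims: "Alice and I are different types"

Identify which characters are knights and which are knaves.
Alice is a knave.
Leo is a knave.

Verification:
- Alice (knave) says "Leo and I are different types" - this is FALSE (a lie) because Alice is a knave and Leo is a knave.
- Leo (knave) says "Alice and I are different types" - this is FALSE (a lie) because Leo is a knave and Alice is a knave.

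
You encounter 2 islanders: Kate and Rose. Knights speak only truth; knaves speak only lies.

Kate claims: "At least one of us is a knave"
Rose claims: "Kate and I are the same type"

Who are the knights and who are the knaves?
Kate is a knight.
Rose is a knave.

Verification:
- Kate (knight) says "At least one of us is a knave" - this is TRUE because Rose is a knave.
- Rose (knave) says "Kate and I are the same type" - this is FALSE (a lie) because Rose is a knave and Kate is a knight.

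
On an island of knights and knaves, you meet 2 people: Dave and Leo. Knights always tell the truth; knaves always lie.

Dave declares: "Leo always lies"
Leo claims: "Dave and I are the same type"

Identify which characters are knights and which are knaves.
Dave is a knight.
Leo is a knave.

Verification:
- Dave (knight) says "Leo always lies" - this is TRUE because Leo is a knave.
- Leo (knave) says "Dave and I are the same type" - this is FALSE (a lie) because Leo is a knave and Dave is a knight.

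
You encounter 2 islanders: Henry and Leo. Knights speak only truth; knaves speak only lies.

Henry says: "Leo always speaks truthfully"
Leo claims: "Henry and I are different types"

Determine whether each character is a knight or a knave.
Henry is a knave.
Leo is a knave.

Verification:
- Henry (knave) says "Leo always speaks truthfully" - this is FALSE (a lie) because Leo is a knave.
- Leo (knave) says "Henry and I are different types" - this is FALSE (a lie) because Leo is a knave and Henry is a knave.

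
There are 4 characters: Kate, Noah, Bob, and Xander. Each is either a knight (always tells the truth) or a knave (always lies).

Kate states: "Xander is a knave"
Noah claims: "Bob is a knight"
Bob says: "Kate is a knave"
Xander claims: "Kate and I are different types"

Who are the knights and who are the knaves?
Kate is a knave.
Noah is a knight.
Bob is a knight.
Xander is a knight.

Verification:
- Kate (knave) says "Xander is a knave" - this is FALSE (a lie) because Xander is a knight.
- Noah (knight) says "Bob is a knight" - this is TRUE because Bob is a knight.
- Bob (knight) says "Kate is a knave" - this is TRUE because Kate is a knave.
- Xander (knight) says "Kate and I are different types" - this is TRUE because Xander is a knight and Kate is a knave.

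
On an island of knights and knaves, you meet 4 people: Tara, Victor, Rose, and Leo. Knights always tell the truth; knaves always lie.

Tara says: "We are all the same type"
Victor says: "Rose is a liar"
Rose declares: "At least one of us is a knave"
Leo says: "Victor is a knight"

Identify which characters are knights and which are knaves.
Tara is a knave.
Victor is a knave.
Rose is a knight.
Leo is a knave.

Verification:
- Tara (knave) says "We are all the same type" - this is FALSE (a lie) because Rose is a knight and Tara, Victor, and Leo are knaves.
- Victor (knave) says "Rose is a liar" - this is FALSE (a lie) because Rose is a knight.
- Rose (knight) says "At least one of us is a knave" - this is TRUE because Tara, Victor, and Leo are knaves.
- Leo (knave) says "Victor is a knight" - this is FALSE (a lie) because Victor is a knave.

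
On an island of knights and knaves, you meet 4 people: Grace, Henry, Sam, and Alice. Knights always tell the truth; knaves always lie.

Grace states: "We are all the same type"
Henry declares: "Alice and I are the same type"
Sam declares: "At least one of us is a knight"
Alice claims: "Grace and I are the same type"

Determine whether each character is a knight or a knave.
Grace is a knight.
Henry is a knight.
Sam is a knight.
Alice is a knight.

Verification:
- Grace (knight) says "We are all the same type" - this is TRUE because Grace, Henry, Sam, and Alice are knights.
- Henry (knight) says "Alice and I are the same type" - this is TRUE because Henry is a knight and Alice is a knight.
- Sam (knight) says "At least one of us is a knight" - this is TRUE because Grace, Henry, Sam, and Alice are knights.
- Alice (knight) says "Grace and I are the same type" - this is TRUE because Alice is a knight and Grace is a knight.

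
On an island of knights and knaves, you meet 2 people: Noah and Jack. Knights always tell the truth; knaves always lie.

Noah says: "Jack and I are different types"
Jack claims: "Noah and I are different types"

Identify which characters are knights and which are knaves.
Noah is a knave.
Jack is a knave.

Verification:
- Noah (knave) says "Jack and I are different types" - this is FALSE (a lie) because Noah is a knave and Jack is a knave.
- Jack (knave) says "Noah and I are different types" - this is FALSE (a lie) because Jack is a knave and Noah is a knave.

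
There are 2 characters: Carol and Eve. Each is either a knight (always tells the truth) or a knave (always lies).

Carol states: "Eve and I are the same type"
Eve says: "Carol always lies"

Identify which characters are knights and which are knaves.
Carol is a knave.
Eve is a knight.

Verification:
- Carol (knave) says "Eve and I are the same type" - this is FALSE (a lie) because Carol is a knave and Eve is a knight.
- Eve (knight) says "Carol always lies" - this is TRUE because Carol is a knave.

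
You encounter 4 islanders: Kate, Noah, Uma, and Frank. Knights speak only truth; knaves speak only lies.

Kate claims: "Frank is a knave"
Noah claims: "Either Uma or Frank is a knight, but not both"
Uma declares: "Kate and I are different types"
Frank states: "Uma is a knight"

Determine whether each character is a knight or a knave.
Kate is a knave.
Noah is a knave.
Uma is a knight.
Frank is a knight.

Verification:
- Kate (knave) says "Frank is a knave" - this is FALSE (a lie) because Frank is a knight.
- Noah (knave) says "Either Uma or Frank is a knight, but not both" - this is FALSE (a lie) because Uma is a knight and Frank is a knight.
- Uma (knight) says "Kate and I are different types" - this is TRUE because Uma is a knight and Kate is a knave.
- Frank (knight) says "Uma is a knight" - this is TRUE because Uma is a knight.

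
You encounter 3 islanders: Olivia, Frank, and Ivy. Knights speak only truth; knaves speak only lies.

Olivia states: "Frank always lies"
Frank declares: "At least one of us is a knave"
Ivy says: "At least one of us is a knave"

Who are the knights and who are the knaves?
Olivia is a knave.
Frank is a knight.
Ivy is a knight.

Verification:
- Olivia (knave) says "Frank always lies" - this is FALSE (a lie) because Frank is a knight.
- Frank (knight) says "At least one of us is a knave" - this is TRUE because Olivia is a knave.
- Ivy (knight) says "At least one of us is a knave" - this is TRUE because Olivia is a knave.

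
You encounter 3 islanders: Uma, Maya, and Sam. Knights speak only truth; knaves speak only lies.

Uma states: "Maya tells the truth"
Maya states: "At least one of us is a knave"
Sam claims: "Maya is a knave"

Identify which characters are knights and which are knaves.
Uma is a knight.
Maya is a knight.
Sam is a knave.

Verification:
- Uma (knight) says "Maya tells the truth" - this is TRUE because Maya is a knight.
- Maya (knight) says "At least one of us is a knave" - this is TRUE because Sam is a knave.
- Sam (knave) says "Maya is a knave" - this is FALSE (a lie) because Maya is a knight.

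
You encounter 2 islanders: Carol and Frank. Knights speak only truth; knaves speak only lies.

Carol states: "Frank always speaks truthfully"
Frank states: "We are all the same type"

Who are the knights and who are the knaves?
Carol is a knight.
Frank is a knight.

Verification:
- Carol (knight) says "Frank always speaks truthfully" - this is TRUE because Frank is a knight.
- Frank (knight) says "We are all the same type" - this is TRUE because Carol and Frank are knights.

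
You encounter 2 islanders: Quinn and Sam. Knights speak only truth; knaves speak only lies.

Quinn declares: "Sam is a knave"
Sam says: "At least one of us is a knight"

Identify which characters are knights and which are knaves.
Quinn is a knave.
Sam is a knight.

Verification:
- Quinn (knave) says "Sam is a knave" - this is FALSE (a lie) because Sam is a knight.
- Sam (knight) says "At least one of us is a knight" - this is TRUE because Sam is a knight.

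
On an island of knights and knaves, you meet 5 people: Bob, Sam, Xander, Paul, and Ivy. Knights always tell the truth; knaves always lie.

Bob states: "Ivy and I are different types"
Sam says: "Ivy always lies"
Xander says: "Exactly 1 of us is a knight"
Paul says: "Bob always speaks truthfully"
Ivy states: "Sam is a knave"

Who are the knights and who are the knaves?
Bob is a knight.
Sam is a knight.
Xander is a knave.
Paul is a knight.
Ivy is a knave.

Verification:
- Bob (knight) says "Ivy and I are different types" - this is TRUE because Bob is a knight and Ivy is a knave.
- Sam (knight) says "Ivy always lies" - this is TRUE because Ivy is a knave.
- Xander (knave) says "Exactly 1 of us is a knight" - this is FALSE (a lie) because there are 3 knights.
- Paul (knight) says "Bob always speaks truthfully" - this is TRUE because Bob is a knight.
- Ivy (knave) says "Sam is a knave" - this is FALSE (a lie) because Sam is a knight.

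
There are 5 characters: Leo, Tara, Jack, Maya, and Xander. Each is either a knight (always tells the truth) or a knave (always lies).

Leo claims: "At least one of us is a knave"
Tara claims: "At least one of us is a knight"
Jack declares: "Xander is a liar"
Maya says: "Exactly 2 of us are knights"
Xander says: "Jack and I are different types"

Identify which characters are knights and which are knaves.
Leo is a knight.
Tara is a knight.
Jack is a knave.
Maya is a knave.
Xander is a knight.

Verification:
- Leo (knight) says "At least one of us is a knave" - this is TRUE because Jack and Maya are knaves.
- Tara (knight) says "At least one of us is a knight" - this is TRUE because Leo, Tara, and Xander are knights.
- Jack (knave) says "Xander is a liar" - this is FALSE (a lie) because Xander is a knight.
- Maya (knave) says "Exactly 2 of us are knights" - this is FALSE (a lie) because there are 3 knights.
- Xander (knight) says "Jack and I are different types" - this is TRUE because Xander is a knight and Jack is a knave.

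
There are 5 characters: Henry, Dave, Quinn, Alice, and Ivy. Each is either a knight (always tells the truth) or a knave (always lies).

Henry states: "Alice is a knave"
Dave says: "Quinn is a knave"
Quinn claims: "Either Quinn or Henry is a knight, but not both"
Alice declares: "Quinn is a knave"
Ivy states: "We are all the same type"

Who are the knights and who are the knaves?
Henry is a knave.
Dave is a knight.
Quinn is a knave.
Alice is a knight.
Ivy is a knave.

Verification:
- Henry (knave) says "Alice is a knave" - this is FALSE (a lie) because Alice is a knight.
- Dave (knight) says "Quinn is a knave" - this is TRUE because Quinn is a knave.
- Quinn (knave) says "Either Quinn or Henry is a knight, but not both" - this is FALSE (a lie) because Quinn is a knave and Henry is a knave.
- Alice (knight) says "Quinn is a knave" - this is TRUE because Quinn is a knave.
- Ivy (knave) says "We are all the same type" - this is FALSE (a lie) because Dave and Alice are knights and Henry, Quinn, and Ivy are knaves.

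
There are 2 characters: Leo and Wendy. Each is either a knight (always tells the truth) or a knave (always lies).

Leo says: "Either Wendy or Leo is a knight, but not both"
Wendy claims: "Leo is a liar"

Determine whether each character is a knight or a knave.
Leo is a knight.
Wendy is a knave.

Verification:
- Leo (knight) says "Either Wendy or Leo is a knight, but not both" - this is TRUE because Wendy is a knave and Leo is a knight.
- Wendy (knave) says "Leo is a liar" - this is FALSE (a lie) because Leo is a knight.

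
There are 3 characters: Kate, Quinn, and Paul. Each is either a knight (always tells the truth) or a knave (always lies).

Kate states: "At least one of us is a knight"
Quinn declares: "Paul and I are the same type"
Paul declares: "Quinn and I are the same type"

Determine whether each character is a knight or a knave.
Kate is a knight.
Quinn is a knight.
Paul is a knight.

Verification:
- Kate (knight) says "At least one of us is a knight" - this is TRUE because Kate, Quinn, and Paul are knights.
- Quinn (knight) says "Paul and I are the same type" - this is TRUE because Quinn is a knight and Paul is a knight.
- Paul (knight) says "Quinn and I are the same type" - this is TRUE because Paul is a knight and Quinn is a knight.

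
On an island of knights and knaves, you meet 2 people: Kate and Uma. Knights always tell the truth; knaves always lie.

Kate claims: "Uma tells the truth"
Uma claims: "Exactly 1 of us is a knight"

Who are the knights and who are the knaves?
Kate is a knave.
Uma is a knave.

Verification:
- Kate (knave) says "Uma tells the truth" - this is FALSE (a lie) because Uma is a knave.
- Uma (knave) says "Exactly 1 of us is a knight" - this is FALSE (a lie) because there are 0 knights.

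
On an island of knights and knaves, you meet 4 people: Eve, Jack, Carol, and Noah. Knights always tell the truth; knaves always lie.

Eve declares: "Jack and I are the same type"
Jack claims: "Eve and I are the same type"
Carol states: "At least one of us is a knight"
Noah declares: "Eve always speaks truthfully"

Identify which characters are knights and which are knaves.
Eve is a knight.
Jack is a knight.
Carol is a knight.
Noah is a knight.

Verification:
- Eve (knight) says "Jack and I are the same type" - this is TRUE because Eve is a knight and Jack is a knight.
- Jack (knight) says "Eve and I are the same type" - this is TRUE because Jack is a knight and Eve is a knight.
- Carol (knight) says "At least one of us is a knight" - this is TRUE because Eve, Jack, Carol, and Noah are knights.
- Noah (knight) says "Eve always speaks truthfully" - this is TRUE because Eve is a knight.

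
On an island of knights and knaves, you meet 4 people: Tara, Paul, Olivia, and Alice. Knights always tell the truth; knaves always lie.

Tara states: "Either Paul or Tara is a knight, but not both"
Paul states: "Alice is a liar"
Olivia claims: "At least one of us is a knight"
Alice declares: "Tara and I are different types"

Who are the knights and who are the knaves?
Tara is a knave.
Paul is a knave.
Olivia is a knight.
Alice is a knight.

Verification:
- Tara (knave) says "Either Paul or Tara is a knight, but not both" - this is FALSE (a lie) because Paul is a knave and Tara is a knave.
- Paul (knave) says "Alice is a liar" - this is FALSE (a lie) because Alice is a knight.
- Olivia (knight) says "At least one of us is a knight" - this is TRUE because Olivia and Alice are knights.
- Alice (knight) says "Tara and I are different types" - this is TRUE because Alice is a knight and Tara is a knave.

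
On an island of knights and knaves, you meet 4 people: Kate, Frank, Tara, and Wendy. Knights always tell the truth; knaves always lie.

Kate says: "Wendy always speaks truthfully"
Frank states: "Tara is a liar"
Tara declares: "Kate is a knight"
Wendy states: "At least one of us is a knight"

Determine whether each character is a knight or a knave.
Kate is a knight.
Frank is a knave.
Tara is a knight.
Wendy is a knight.

Verification:
- Kate (knight) says "Wendy always speaks truthfully" - this is TRUE because Wendy is a knight.
- Frank (knave) says "Tara is a liar" - this is FALSE (a lie) because Tara is a knight.
- Tara (knight) says "Kate is a knight" - this is TRUE because Kate is a knight.
- Wendy (knight) says "At least one of us is a knight" - this is TRUE because Kate, Tara, and Wendy are knights.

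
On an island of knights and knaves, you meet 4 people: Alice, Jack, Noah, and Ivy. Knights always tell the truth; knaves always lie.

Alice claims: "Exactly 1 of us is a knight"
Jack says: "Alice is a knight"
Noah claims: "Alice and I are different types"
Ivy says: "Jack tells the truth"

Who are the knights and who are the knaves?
Alice is a knave.
Jack is a knave.
Noah is a knave.
Ivy is a knave.

Verification:
- Alice (knave) says "Exactly 1 of us is a knight" - this is FALSE (a lie) because there are 0 knights.
- Jack (knave) says "Alice is a knight" - this is FALSE (a lie) because Alice is a knave.
- Noah (knave) says "Alice and I are different types" - this is FALSE (a lie) because Noah is a knave and Alice is a knave.
- Ivy (knave) says "Jack tells the truth" - this is FALSE (a lie) because Jack is a knave.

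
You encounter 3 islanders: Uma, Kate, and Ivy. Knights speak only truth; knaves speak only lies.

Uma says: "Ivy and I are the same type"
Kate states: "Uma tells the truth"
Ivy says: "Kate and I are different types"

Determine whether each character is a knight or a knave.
Uma is a knave.
Kate is a knave.
Ivy is a knight.

Verification:
- Uma (knave) says "Ivy and I are the same type" - this is FALSE (a lie) because Uma is a knave and Ivy is a knight.
- Kate (knave) says "Uma tells the truth" - this is FALSE (a lie) because Uma is a knave.
- Ivy (knight) says "Kate and I are different types" - this is TRUE because Ivy is a knight and Kate is a knave.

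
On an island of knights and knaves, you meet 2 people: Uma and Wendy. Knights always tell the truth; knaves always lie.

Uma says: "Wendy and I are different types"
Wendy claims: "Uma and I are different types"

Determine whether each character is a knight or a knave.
Uma is a knave.
Wendy is a knave.

Verification:
- Uma (knave) says "Wendy and I are different types" - this is FALSE (a lie) because Uma is a knave and Wendy is a knave.
- Wendy (knave) says "Uma and I are different types" - this is FALSE (a lie) because Wendy is a knave and Uma is a knave.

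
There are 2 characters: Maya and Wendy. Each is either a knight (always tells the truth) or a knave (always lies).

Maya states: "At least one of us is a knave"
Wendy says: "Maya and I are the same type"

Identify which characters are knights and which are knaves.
Maya is a knight.
Wendy is a knave.

Verification:
- Maya (knight) says "At least one of us is a knave" - this is TRUE because Wendy is a knave.
- Wendy (knave) says "Maya and I are the same type" - this is FALSE (a lie) because Wendy is a knave and Maya is a knight.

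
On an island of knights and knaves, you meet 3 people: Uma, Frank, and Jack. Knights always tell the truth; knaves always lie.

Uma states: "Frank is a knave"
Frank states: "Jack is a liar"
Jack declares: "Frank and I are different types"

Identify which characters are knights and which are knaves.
Uma is a knight.
Frank is a knave.
Jack is a knight.

Verification:
- Uma (knight) says "Frank is a knave" - this is TRUE because Frank is a knave.
- Frank (knave) says "Jack is a liar" - this is FALSE (a lie) because Jack is a knight.
- Jack (knight) says "Frank and I are different types" - this is TRUE because Jack is a knight and Frank is a knave.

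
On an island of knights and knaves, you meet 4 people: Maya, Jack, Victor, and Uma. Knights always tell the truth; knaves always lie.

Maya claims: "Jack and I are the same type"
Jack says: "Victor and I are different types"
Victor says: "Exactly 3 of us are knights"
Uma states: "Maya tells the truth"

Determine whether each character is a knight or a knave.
Maya is a knave.
Jack is a knight.
Victor is a knave.
Uma is a knave.

Verification:
- Maya (knave) says "Jack and I are the same type" - this is FALSE (a lie) because Maya is a knave and Jack is a knight.
- Jack (knight) says "Victor and I are different types" - this is TRUE because Jack is a knight and Victor is a knave.
- Victor (knave) says "Exactly 3 of us are knights" - this is FALSE (a lie) because there are 1 knights.
- Uma (knave) says "Maya tells the truth" - this is FALSE (a lie) because Maya is a knave.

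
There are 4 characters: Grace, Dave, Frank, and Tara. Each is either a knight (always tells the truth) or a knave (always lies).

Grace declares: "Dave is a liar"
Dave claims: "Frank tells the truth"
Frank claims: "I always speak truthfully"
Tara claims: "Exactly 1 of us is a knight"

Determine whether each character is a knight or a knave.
Grace is a knave.
Dave is a knight.
Frank is a knight.
Tara is a knave.

Verification:
- Grace (knave) says "Dave is a liar" - this is FALSE (a lie) because Dave is a knight.
- Dave (knight) says "Frank tells the truth" - this is TRUE because Frank is a knight.
- Frank (knight) says "I always speak truthfully" - this is TRUE because Frank is a knight.
- Tara (knave) says "Exactly 1 of us is a knight" - this is FALSE (a lie) because there are 2 knights.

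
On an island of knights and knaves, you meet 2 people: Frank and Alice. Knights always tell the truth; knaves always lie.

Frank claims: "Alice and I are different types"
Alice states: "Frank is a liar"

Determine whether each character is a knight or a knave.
Frank is a knight.
Alice is a knave.

Verification:
- Frank (knight) says "Alice and I are different types" - this is TRUE because Frank is a knight and Alice is a knave.
- Alice (knave) says "Frank is a liar" - this is FALSE (a lie) because Frank is a knight.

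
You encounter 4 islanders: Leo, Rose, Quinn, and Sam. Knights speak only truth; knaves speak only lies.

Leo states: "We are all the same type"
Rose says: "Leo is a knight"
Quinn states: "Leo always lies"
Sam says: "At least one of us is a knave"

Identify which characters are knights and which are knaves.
Leo is a knave.
Rose is a knave.
Quinn is a knight.
Sam is a knight.

Verification:
- Leo (knave) says "We are all the same type" - this is FALSE (a lie) because Quinn and Sam are knights and Leo and Rose are knaves.
- Rose (knave) says "Leo is a knight" - this is FALSE (a lie) because Leo is a knave.
- Quinn (knight) says "Leo always lies" - this is TRUE because Leo is a knave.
- Sam (knight) says "At least one of us is a knave" - this is TRUE because Leo and Rose are knaves.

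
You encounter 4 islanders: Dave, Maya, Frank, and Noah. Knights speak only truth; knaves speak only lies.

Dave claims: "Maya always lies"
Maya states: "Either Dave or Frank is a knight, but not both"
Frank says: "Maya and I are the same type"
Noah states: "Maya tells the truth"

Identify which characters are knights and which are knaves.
Dave is a knave.
Maya is a knight.
Frank is a knight.
Noah is a knight.

Verification:
- Dave (knave) says "Maya always lies" - this is FALSE (a lie) because Maya is a knight.
- Maya (knight) says "Either Dave or Frank is a knight, but not both" - this is TRUE because Dave is a knave and Frank is a knight.
- Frank (knight) says "Maya and I are the same type" - this is TRUE because Frank is a knight and Maya is a knight.
- Noah (knight) says "Maya tells the truth" - this is TRUE because Maya is a knight.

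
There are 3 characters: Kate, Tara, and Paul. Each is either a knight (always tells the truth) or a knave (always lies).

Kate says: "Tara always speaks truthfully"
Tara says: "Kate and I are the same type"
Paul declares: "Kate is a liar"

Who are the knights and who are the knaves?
Kate is a knight.
Tara is a knight.
Paul is a knave.

Verification:
- Kate (knight) says "Tara always speaks truthfully" - this is TRUE because Tara is a knight.
- Tara (knight) says "Kate and I are the same type" - this is TRUE because Tara is a knight and Kate is a knight.
- Paul (knave) says "Kate is a liar" - this is FALSE (a lie) because Kate is a knight.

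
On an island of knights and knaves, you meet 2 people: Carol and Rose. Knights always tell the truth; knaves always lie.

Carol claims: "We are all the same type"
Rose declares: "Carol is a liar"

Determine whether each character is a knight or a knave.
Carol is a knave.
Rose is a knight.

Verification:
- Carol (knave) says "We are all the same type" - this is FALSE (a lie) because Rose is a knight and Carol is a knave.
- Rose (knight) says "Carol is a liar" - this is TRUE because Carol is a knave.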